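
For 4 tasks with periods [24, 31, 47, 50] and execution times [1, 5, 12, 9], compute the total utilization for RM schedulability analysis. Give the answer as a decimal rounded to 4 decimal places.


Compute individual utilizations (exact fractions):
  Task 1: C/T = 1/24 (approx. 0.0417)
  Task 2: C/T = 5/31 (approx. 0.1613)
  Task 3: C/T = 12/47 (approx. 0.2553)
  Task 4: C/T = 9/50 (approx. 0.18)
Total utilization U = 1/24 + 5/31 + 12/47 + 9/50 = 557981/874200
Rounded to 4 decimal places: U = 0.6383
RM (Liu & Layland) bound for 4 tasks = 0.756828; compare with U = 557981/874200 (approx. 0.638276)
U <= bound, so schedulable by RM sufficient condition.

0.6383


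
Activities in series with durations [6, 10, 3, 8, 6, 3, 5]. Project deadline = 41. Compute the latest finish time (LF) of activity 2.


LF(activity 2) = deadline - sum of successor durations
Successors: activities 3 through 7 with durations [3, 8, 6, 3, 5]
Sum of successor durations = 25
LF = 41 - 25 = 16

16


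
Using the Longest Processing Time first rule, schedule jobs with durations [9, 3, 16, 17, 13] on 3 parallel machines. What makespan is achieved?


Sort jobs in decreasing order (LPT): [17, 16, 13, 9, 3]
Assign each job to the least loaded machine:
  Machine 1: jobs [17], load = 17
  Machine 2: jobs [16, 3], load = 19
  Machine 3: jobs [13, 9], load = 22
Makespan = max load = 22

22


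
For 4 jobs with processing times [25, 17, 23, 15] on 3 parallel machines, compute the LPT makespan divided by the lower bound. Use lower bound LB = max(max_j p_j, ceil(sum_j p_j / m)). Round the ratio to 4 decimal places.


LPT order: [25, 23, 17, 15]
Machine loads after assignment: [25, 23, 32]
LPT makespan = 32
Lower bound = max(max_job, ceil(total/3)) = max(25, 27) = 27
Ratio = 32 / 27 = 1.1852

1.1852


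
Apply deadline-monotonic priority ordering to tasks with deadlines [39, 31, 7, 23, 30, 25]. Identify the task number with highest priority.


Sort tasks by relative deadline (ascending):
  Task 3: deadline = 7
  Task 4: deadline = 23
  Task 6: deadline = 25
  Task 5: deadline = 30
  Task 2: deadline = 31
  Task 1: deadline = 39
Priority order (highest first): [3, 4, 6, 5, 2, 1]
Highest priority task = 3

3


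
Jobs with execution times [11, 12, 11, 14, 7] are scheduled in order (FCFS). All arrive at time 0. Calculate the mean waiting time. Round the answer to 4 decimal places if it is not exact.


FCFS order (as given): [11, 12, 11, 14, 7]
Waiting times:
  Job 1: wait = 0
  Job 2: wait = 11
  Job 3: wait = 23
  Job 4: wait = 34
  Job 5: wait = 48
Sum of waiting times = 116
Average waiting time = 116/5 = 23.2

23.2


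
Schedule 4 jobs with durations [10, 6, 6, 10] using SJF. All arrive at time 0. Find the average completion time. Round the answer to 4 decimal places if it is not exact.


SJF order (ascending): [6, 6, 10, 10]
Completion times:
  Job 1: burst=6, C=6
  Job 2: burst=6, C=12
  Job 3: burst=10, C=22
  Job 4: burst=10, C=32
Average completion = 72/4 = 18.0

18.0


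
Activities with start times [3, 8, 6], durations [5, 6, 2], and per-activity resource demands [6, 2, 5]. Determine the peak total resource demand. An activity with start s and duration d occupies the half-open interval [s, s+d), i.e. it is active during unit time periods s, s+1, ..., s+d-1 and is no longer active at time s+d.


Each activity i is active on [start_i, start_i + duration_i).
Compute total resource usage per time slot:
  t=0: active resources = [], total = 0
  t=1: active resources = [], total = 0
  t=2: active resources = [], total = 0
  t=3: active resources = [6], total = 6
  t=4: active resources = [6], total = 6
  t=5: active resources = [6], total = 6
  t=6: active resources = [6, 5], total = 11
  t=7: active resources = [6, 5], total = 11
  t=8: active resources = [2], total = 2
  t=9: active resources = [2], total = 2
  t=10: active resources = [2], total = 2
  t=11: active resources = [2], total = 2
  t=12: active resources = [2], total = 2
  t=13: active resources = [2], total = 2
Peak resource demand = 11

11


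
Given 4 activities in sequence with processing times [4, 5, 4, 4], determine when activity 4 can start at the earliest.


Activity 4 starts after activities 1 through 3 complete.
Predecessor durations: [4, 5, 4]
ES = 4 + 5 + 4 = 13

13


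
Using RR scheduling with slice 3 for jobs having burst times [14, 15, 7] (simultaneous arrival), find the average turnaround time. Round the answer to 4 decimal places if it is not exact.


Time quantum = 3
Execution trace:
  J1 runs 3 units, time = 3
  J2 runs 3 units, time = 6
  J3 runs 3 units, time = 9
  J1 runs 3 units, time = 12
  J2 runs 3 units, time = 15
  J3 runs 3 units, time = 18
  J1 runs 3 units, time = 21
  J2 runs 3 units, time = 24
  J3 runs 1 units, time = 25
  J1 runs 3 units, time = 28
  J2 runs 3 units, time = 31
  J1 runs 2 units, time = 33
  J2 runs 3 units, time = 36
Finish times: [33, 36, 25]
Average turnaround = 94/3 = 31.3333

31.3333


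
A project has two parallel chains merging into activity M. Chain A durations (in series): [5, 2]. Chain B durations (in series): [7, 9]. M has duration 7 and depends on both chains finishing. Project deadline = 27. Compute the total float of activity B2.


Forward pass: ES(B2) = sum of predecessors on chain B = 7
EF = ES + duration = 7 + 9 = 16
Backward pass: LF(M) = deadline = 27; LS(M) = 27 - 7 = 20
LF(B2) = LS(M) - sum(successors on chain B) = 20 - 0 = 20
LS = LF - duration = 20 - 9 = 11
Total float = LS - ES = 11 - 7 = 4

4


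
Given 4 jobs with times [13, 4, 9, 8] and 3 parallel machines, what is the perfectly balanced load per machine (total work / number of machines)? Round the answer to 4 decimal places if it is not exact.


Total processing time = 13 + 4 + 9 + 8 = 34
Number of machines = 3
Ideal balanced load = 34 / 3 = 11.3333

11.3333


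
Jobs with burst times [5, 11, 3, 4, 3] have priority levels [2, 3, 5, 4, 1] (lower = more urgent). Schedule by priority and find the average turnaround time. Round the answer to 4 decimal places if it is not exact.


Sort by priority (ascending = highest first):
Order: [(1, 3), (2, 5), (3, 11), (4, 4), (5, 3)]
Completion times:
  Priority 1, burst=3, C=3
  Priority 2, burst=5, C=8
  Priority 3, burst=11, C=19
  Priority 4, burst=4, C=23
  Priority 5, burst=3, C=26
Average turnaround = 79/5 = 15.8

15.8


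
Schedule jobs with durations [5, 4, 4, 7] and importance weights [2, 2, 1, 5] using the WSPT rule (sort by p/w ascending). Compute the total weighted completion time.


Compute p/w ratios and sort ascending (WSPT): [(7, 5), (4, 2), (5, 2), (4, 1)]
Compute weighted completion times:
  Job (p=7,w=5): C=7, w*C=5*7=35
  Job (p=4,w=2): C=11, w*C=2*11=22
  Job (p=5,w=2): C=16, w*C=2*16=32
  Job (p=4,w=1): C=20, w*C=1*20=20
Total weighted completion time = 109

109


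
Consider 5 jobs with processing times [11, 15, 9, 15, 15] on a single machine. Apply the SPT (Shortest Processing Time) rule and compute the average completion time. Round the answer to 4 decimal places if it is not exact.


Sort jobs by processing time (SPT order): [9, 11, 15, 15, 15]
Compute completion times sequentially:
  Job 1: processing = 9, completes at 9
  Job 2: processing = 11, completes at 20
  Job 3: processing = 15, completes at 35
  Job 4: processing = 15, completes at 50
  Job 5: processing = 15, completes at 65
Sum of completion times = 179
Average completion time = 179/5 = 35.8

35.8


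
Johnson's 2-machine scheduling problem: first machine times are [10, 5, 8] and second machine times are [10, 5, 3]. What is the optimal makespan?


Apply Johnson's rule:
  Group 1 (a <= b): [(2, 5, 5), (1, 10, 10)]
  Group 2 (a > b): [(3, 8, 3)]
Optimal job order: [2, 1, 3]
Schedule:
  Job 2: M1 done at 5, M2 done at 10
  Job 1: M1 done at 15, M2 done at 25
  Job 3: M1 done at 23, M2 done at 28
Makespan = 28

28


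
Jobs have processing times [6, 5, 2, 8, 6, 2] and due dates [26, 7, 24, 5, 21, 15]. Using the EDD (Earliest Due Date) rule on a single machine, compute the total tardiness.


Sort by due date (EDD order): [(8, 5), (5, 7), (2, 15), (6, 21), (2, 24), (6, 26)]
Compute completion times and tardiness:
  Job 1: p=8, d=5, C=8, tardiness=max(0,8-5)=3
  Job 2: p=5, d=7, C=13, tardiness=max(0,13-7)=6
  Job 3: p=2, d=15, C=15, tardiness=max(0,15-15)=0
  Job 4: p=6, d=21, C=21, tardiness=max(0,21-21)=0
  Job 5: p=2, d=24, C=23, tardiness=max(0,23-24)=0
  Job 6: p=6, d=26, C=29, tardiness=max(0,29-26)=3
Total tardiness = 12

12


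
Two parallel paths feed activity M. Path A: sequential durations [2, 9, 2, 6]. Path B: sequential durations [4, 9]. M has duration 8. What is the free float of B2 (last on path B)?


ES(B2) = sum of predecessors on chain B = 4
EF(B2) = ES + duration = 4 + 9 = 13
Successor of B2 is M. ES(M) = max(sum(A), sum(B)) = max(19, 13) = 19
Free float = ES(successor) - EF(current) = 19 - 13 = 6

6


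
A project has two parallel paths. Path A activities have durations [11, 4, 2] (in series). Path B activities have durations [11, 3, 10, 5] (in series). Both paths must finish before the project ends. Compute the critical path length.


Path A total = 11 + 4 + 2 = 17
Path B total = 11 + 3 + 10 + 5 = 29
Critical path = longest path = max(17, 29) = 29

29


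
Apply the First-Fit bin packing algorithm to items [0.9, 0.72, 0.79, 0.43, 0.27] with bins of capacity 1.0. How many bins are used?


Place items sequentially using First-Fit:
  Item 0.9 -> new Bin 1
  Item 0.72 -> new Bin 2
  Item 0.79 -> new Bin 3
  Item 0.43 -> new Bin 4
  Item 0.27 -> Bin 2 (now 0.99)
Total bins used = 4

4


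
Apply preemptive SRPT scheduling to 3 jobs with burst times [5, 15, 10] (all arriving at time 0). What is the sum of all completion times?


Since all jobs arrive at t=0, SRPT equals SPT ordering.
SPT order: [5, 10, 15]
Completion times:
  Job 1: p=5, C=5
  Job 2: p=10, C=15
  Job 3: p=15, C=30
Total completion time = 5 + 15 + 30 = 50

50


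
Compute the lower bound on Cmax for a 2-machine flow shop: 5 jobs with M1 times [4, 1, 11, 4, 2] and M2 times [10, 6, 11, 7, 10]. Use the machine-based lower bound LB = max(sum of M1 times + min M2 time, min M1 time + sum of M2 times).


LB1 = sum(M1 times) + min(M2 times) = 22 + 6 = 28
LB2 = min(M1 times) + sum(M2 times) = 1 + 44 = 45
Lower bound = max(LB1, LB2) = max(28, 45) = 45

45


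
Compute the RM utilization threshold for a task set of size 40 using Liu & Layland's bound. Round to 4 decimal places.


Compute 2^(1/40) = 1.0174796921
Subtract 1: 1.0174796921 - 1 = 0.0174796921
Multiply by n: 40 * 0.0174796921 = 0.6991876840
Round to 4 dp: 0.6992

0.6992


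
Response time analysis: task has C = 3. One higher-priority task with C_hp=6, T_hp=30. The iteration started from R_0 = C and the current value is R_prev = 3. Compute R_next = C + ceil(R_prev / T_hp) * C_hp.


R_next = C + ceil(R_prev / T_hp) * C_hp
ceil(3 / 30) = ceil(0.1) = 1
Interference = 1 * 6 = 6
R_next = 3 + 6 = 9

9


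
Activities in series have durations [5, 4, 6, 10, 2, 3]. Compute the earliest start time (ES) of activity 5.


Activity 5 starts after activities 1 through 4 complete.
Predecessor durations: [5, 4, 6, 10]
ES = 5 + 4 + 6 + 10 = 25

25


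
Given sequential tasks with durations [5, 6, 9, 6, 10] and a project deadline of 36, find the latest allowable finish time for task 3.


LF(activity 3) = deadline - sum of successor durations
Successors: activities 4 through 5 with durations [6, 10]
Sum of successor durations = 16
LF = 36 - 16 = 20

20


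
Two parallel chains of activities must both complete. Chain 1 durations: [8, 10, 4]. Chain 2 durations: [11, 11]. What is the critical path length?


Path A total = 8 + 10 + 4 = 22
Path B total = 11 + 11 = 22
Critical path = longest path = max(22, 22) = 22

22


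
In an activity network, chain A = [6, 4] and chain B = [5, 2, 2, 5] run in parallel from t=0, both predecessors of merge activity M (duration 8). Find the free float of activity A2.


ES(A2) = sum of predecessors on chain A = 6
EF(A2) = ES + duration = 6 + 4 = 10
Successor of A2 is M. ES(M) = max(sum(A), sum(B)) = max(10, 14) = 14
Free float = ES(successor) - EF(current) = 14 - 10 = 4

4


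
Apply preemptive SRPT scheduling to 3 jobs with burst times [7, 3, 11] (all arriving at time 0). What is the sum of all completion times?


Since all jobs arrive at t=0, SRPT equals SPT ordering.
SPT order: [3, 7, 11]
Completion times:
  Job 1: p=3, C=3
  Job 2: p=7, C=10
  Job 3: p=11, C=21
Total completion time = 3 + 10 + 21 = 34

34


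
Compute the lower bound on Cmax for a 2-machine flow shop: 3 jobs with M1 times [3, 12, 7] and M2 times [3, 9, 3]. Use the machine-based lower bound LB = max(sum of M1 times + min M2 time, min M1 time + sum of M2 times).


LB1 = sum(M1 times) + min(M2 times) = 22 + 3 = 25
LB2 = min(M1 times) + sum(M2 times) = 3 + 15 = 18
Lower bound = max(LB1, LB2) = max(25, 18) = 25

25


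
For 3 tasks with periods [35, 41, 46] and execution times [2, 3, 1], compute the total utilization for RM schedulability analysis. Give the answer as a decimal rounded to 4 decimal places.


Compute individual utilizations (exact fractions):
  Task 1: C/T = 2/35 (approx. 0.0571)
  Task 2: C/T = 3/41 (approx. 0.0732)
  Task 3: C/T = 1/46 (approx. 0.0217)
Total utilization U = 2/35 + 3/41 + 1/46 = 10037/66010
Rounded to 4 decimal places: U = 0.1521
RM (Liu & Layland) bound for 3 tasks = 0.779763; compare with U = 10037/66010 (approx. 0.152053)
U <= bound, so schedulable by RM sufficient condition.

0.1521


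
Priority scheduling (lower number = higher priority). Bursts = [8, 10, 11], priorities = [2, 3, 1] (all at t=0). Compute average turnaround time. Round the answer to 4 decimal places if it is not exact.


Sort by priority (ascending = highest first):
Order: [(1, 11), (2, 8), (3, 10)]
Completion times:
  Priority 1, burst=11, C=11
  Priority 2, burst=8, C=19
  Priority 3, burst=10, C=29
Average turnaround = 59/3 = 19.6667

19.6667


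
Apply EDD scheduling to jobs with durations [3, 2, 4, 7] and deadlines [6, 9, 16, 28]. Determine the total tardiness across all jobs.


Sort by due date (EDD order): [(3, 6), (2, 9), (4, 16), (7, 28)]
Compute completion times and tardiness:
  Job 1: p=3, d=6, C=3, tardiness=max(0,3-6)=0
  Job 2: p=2, d=9, C=5, tardiness=max(0,5-9)=0
  Job 3: p=4, d=16, C=9, tardiness=max(0,9-16)=0
  Job 4: p=7, d=28, C=16, tardiness=max(0,16-28)=0
Total tardiness = 0

0


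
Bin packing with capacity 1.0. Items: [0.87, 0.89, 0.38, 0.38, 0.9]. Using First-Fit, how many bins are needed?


Place items sequentially using First-Fit:
  Item 0.87 -> new Bin 1
  Item 0.89 -> new Bin 2
  Item 0.38 -> new Bin 3
  Item 0.38 -> Bin 3 (now 0.76)
  Item 0.9 -> new Bin 4
Total bins used = 4

4


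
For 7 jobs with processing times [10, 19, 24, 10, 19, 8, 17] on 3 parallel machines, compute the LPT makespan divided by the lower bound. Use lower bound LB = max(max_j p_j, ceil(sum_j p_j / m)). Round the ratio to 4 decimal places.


LPT order: [24, 19, 19, 17, 10, 10, 8]
Machine loads after assignment: [34, 36, 37]
LPT makespan = 37
Lower bound = max(max_job, ceil(total/3)) = max(24, 36) = 36
Ratio = 37 / 36 = 1.0278

1.0278


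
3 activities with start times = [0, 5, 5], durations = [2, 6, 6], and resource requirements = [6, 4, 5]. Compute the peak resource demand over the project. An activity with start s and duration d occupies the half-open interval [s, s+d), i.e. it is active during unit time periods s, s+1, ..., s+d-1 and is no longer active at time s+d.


Each activity i is active on [start_i, start_i + duration_i).
Compute total resource usage per time slot:
  t=0: active resources = [6], total = 6
  t=1: active resources = [6], total = 6
  t=2: active resources = [], total = 0
  t=3: active resources = [], total = 0
  t=4: active resources = [], total = 0
  t=5: active resources = [4, 5], total = 9
  t=6: active resources = [4, 5], total = 9
  t=7: active resources = [4, 5], total = 9
  t=8: active resources = [4, 5], total = 9
  t=9: active resources = [4, 5], total = 9
  t=10: active resources = [4, 5], total = 9
Peak resource demand = 9

9


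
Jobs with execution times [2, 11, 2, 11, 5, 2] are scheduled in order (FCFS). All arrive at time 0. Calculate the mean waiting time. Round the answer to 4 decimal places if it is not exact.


FCFS order (as given): [2, 11, 2, 11, 5, 2]
Waiting times:
  Job 1: wait = 0
  Job 2: wait = 2
  Job 3: wait = 13
  Job 4: wait = 15
  Job 5: wait = 26
  Job 6: wait = 31
Sum of waiting times = 87
Average waiting time = 87/6 = 14.5

14.5


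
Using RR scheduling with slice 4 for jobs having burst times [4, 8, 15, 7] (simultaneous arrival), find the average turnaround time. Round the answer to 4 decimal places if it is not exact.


Time quantum = 4
Execution trace:
  J1 runs 4 units, time = 4
  J2 runs 4 units, time = 8
  J3 runs 4 units, time = 12
  J4 runs 4 units, time = 16
  J2 runs 4 units, time = 20
  J3 runs 4 units, time = 24
  J4 runs 3 units, time = 27
  J3 runs 4 units, time = 31
  J3 runs 3 units, time = 34
Finish times: [4, 20, 34, 27]
Average turnaround = 85/4 = 21.25

21.25


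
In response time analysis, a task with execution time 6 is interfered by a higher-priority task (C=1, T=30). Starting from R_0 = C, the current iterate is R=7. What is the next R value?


R_next = C + ceil(R_prev / T_hp) * C_hp
ceil(7 / 30) = ceil(0.2333) = 1
Interference = 1 * 1 = 1
R_next = 6 + 1 = 7
R_next = R_prev, so the iteration has converged (response time = 7).

7


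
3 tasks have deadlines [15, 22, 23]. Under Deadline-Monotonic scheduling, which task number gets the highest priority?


Sort tasks by relative deadline (ascending):
  Task 1: deadline = 15
  Task 2: deadline = 22
  Task 3: deadline = 23
Priority order (highest first): [1, 2, 3]
Highest priority task = 1

1


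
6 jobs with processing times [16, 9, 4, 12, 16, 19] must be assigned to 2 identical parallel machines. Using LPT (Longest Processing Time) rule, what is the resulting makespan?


Sort jobs in decreasing order (LPT): [19, 16, 16, 12, 9, 4]
Assign each job to the least loaded machine:
  Machine 1: jobs [19, 12, 9], load = 40
  Machine 2: jobs [16, 16, 4], load = 36
Makespan = max load = 40

40


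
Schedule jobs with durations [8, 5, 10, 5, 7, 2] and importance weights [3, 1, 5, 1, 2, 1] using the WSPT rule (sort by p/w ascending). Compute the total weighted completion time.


Compute p/w ratios and sort ascending (WSPT): [(10, 5), (2, 1), (8, 3), (7, 2), (5, 1), (5, 1)]
Compute weighted completion times:
  Job (p=10,w=5): C=10, w*C=5*10=50
  Job (p=2,w=1): C=12, w*C=1*12=12
  Job (p=8,w=3): C=20, w*C=3*20=60
  Job (p=7,w=2): C=27, w*C=2*27=54
  Job (p=5,w=1): C=32, w*C=1*32=32
  Job (p=5,w=1): C=37, w*C=1*37=37
Total weighted completion time = 245

245


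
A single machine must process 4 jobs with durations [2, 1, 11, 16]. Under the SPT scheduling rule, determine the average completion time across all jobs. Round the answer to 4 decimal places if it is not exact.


Sort jobs by processing time (SPT order): [1, 2, 11, 16]
Compute completion times sequentially:
  Job 1: processing = 1, completes at 1
  Job 2: processing = 2, completes at 3
  Job 3: processing = 11, completes at 14
  Job 4: processing = 16, completes at 30
Sum of completion times = 48
Average completion time = 48/4 = 12.0

12.0


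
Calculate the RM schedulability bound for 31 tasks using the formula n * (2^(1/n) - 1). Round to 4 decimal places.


Compute 2^(1/31) = 1.0226114356
Subtract 1: 1.0226114356 - 1 = 0.0226114356
Multiply by n: 31 * 0.0226114356 = 0.7009545036
Round to 4 dp: 0.7010

0.7010


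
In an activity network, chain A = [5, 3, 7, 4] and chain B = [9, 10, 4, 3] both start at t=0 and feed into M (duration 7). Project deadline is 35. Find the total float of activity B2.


Forward pass: ES(B2) = sum of predecessors on chain B = 9
EF = ES + duration = 9 + 10 = 19
Backward pass: LF(M) = deadline = 35; LS(M) = 35 - 7 = 28
LF(B2) = LS(M) - sum(successors on chain B) = 28 - 7 = 21
LS = LF - duration = 21 - 10 = 11
Total float = LS - ES = 11 - 9 = 2

2


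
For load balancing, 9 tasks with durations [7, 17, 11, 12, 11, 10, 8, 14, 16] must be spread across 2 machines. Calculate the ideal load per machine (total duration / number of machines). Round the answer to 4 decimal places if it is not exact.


Total processing time = 7 + 17 + 11 + 12 + 11 + 10 + 8 + 14 + 16 = 106
Number of machines = 2
Ideal balanced load = 106 / 2 = 53.0

53.0


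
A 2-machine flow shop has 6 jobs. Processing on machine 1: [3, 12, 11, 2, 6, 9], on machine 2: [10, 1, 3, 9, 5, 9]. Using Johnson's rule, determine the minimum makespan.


Apply Johnson's rule:
  Group 1 (a <= b): [(4, 2, 9), (1, 3, 10), (6, 9, 9)]
  Group 2 (a > b): [(5, 6, 5), (3, 11, 3), (2, 12, 1)]
Optimal job order: [4, 1, 6, 5, 3, 2]
Schedule:
  Job 4: M1 done at 2, M2 done at 11
  Job 1: M1 done at 5, M2 done at 21
  Job 6: M1 done at 14, M2 done at 30
  Job 5: M1 done at 20, M2 done at 35
  Job 3: M1 done at 31, M2 done at 38
  Job 2: M1 done at 43, M2 done at 44
Makespan = 44

44


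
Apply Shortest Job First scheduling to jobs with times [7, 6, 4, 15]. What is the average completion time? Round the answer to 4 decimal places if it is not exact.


SJF order (ascending): [4, 6, 7, 15]
Completion times:
  Job 1: burst=4, C=4
  Job 2: burst=6, C=10
  Job 3: burst=7, C=17
  Job 4: burst=15, C=32
Average completion = 63/4 = 15.75

15.75


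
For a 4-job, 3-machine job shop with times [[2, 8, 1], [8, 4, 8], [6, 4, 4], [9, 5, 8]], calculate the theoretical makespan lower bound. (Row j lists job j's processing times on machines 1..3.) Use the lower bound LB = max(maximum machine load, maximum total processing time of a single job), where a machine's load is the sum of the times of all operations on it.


Machine loads:
  Machine 1: 2 + 8 + 6 + 9 = 25
  Machine 2: 8 + 4 + 4 + 5 = 21
  Machine 3: 1 + 8 + 4 + 8 = 21
Max machine load = 25
Job totals:
  Job 1: 11
  Job 2: 20
  Job 3: 14
  Job 4: 22
Max job total = 22
Lower bound = max(25, 22) = 25

25


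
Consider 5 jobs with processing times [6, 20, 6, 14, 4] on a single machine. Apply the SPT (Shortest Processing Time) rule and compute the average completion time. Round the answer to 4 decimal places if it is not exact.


Sort jobs by processing time (SPT order): [4, 6, 6, 14, 20]
Compute completion times sequentially:
  Job 1: processing = 4, completes at 4
  Job 2: processing = 6, completes at 10
  Job 3: processing = 6, completes at 16
  Job 4: processing = 14, completes at 30
  Job 5: processing = 20, completes at 50
Sum of completion times = 110
Average completion time = 110/5 = 22.0

22.0


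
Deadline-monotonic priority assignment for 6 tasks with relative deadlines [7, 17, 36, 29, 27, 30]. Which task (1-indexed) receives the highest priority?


Sort tasks by relative deadline (ascending):
  Task 1: deadline = 7
  Task 2: deadline = 17
  Task 5: deadline = 27
  Task 4: deadline = 29
  Task 6: deadline = 30
  Task 3: deadline = 36
Priority order (highest first): [1, 2, 5, 4, 6, 3]
Highest priority task = 1

1


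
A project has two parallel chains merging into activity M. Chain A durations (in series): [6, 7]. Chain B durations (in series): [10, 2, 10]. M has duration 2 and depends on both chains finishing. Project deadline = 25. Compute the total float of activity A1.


Forward pass: ES(A1) = sum of predecessors on chain A = 0
EF = ES + duration = 0 + 6 = 6
Backward pass: LF(M) = deadline = 25; LS(M) = 25 - 2 = 23
LF(A1) = LS(M) - sum(successors on chain A) = 23 - 7 = 16
LS = LF - duration = 16 - 6 = 10
Total float = LS - ES = 10 - 0 = 10

10


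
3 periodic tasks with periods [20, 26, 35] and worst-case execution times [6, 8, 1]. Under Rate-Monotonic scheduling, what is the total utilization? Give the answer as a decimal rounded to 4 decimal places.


Compute individual utilizations (exact fractions):
  Task 1: C/T = 6/20 = 3/10 (approx. 0.3)
  Task 2: C/T = 8/26 = 4/13 (approx. 0.3077)
  Task 3: C/T = 1/35 (approx. 0.0286)
Total utilization U = 3/10 + 4/13 + 1/35 = 579/910
Rounded to 4 decimal places: U = 0.6363
RM (Liu & Layland) bound for 3 tasks = 0.779763; compare with U = 579/910 (approx. 0.636264)
U <= bound, so schedulable by RM sufficient condition.

0.6363


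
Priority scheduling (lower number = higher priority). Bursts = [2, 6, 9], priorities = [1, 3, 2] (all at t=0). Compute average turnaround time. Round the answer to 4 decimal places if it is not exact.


Sort by priority (ascending = highest first):
Order: [(1, 2), (2, 9), (3, 6)]
Completion times:
  Priority 1, burst=2, C=2
  Priority 2, burst=9, C=11
  Priority 3, burst=6, C=17
Average turnaround = 30/3 = 10.0

10.0


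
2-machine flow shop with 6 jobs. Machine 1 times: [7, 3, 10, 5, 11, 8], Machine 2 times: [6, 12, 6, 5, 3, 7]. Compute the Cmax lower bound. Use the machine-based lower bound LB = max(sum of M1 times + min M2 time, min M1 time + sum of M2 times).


LB1 = sum(M1 times) + min(M2 times) = 44 + 3 = 47
LB2 = min(M1 times) + sum(M2 times) = 3 + 39 = 42
Lower bound = max(LB1, LB2) = max(47, 42) = 47

47


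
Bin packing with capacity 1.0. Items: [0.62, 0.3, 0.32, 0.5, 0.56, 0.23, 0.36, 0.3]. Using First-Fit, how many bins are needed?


Place items sequentially using First-Fit:
  Item 0.62 -> new Bin 1
  Item 0.3 -> Bin 1 (now 0.92)
  Item 0.32 -> new Bin 2
  Item 0.5 -> Bin 2 (now 0.82)
  Item 0.56 -> new Bin 3
  Item 0.23 -> Bin 3 (now 0.79)
  Item 0.36 -> new Bin 4
  Item 0.3 -> Bin 4 (now 0.66)
Total bins used = 4

4


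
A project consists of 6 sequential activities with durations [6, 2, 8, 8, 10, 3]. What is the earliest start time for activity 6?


Activity 6 starts after activities 1 through 5 complete.
Predecessor durations: [6, 2, 8, 8, 10]
ES = 6 + 2 + 8 + 8 + 10 = 34

34


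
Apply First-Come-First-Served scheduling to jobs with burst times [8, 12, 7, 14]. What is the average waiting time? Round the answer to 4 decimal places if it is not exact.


FCFS order (as given): [8, 12, 7, 14]
Waiting times:
  Job 1: wait = 0
  Job 2: wait = 8
  Job 3: wait = 20
  Job 4: wait = 27
Sum of waiting times = 55
Average waiting time = 55/4 = 13.75

13.75


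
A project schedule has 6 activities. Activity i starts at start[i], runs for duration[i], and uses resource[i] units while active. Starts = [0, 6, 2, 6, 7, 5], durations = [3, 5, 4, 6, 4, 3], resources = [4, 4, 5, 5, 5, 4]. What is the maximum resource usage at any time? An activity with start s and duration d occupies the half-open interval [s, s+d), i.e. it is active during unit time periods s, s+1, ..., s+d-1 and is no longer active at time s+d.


Each activity i is active on [start_i, start_i + duration_i).
Compute total resource usage per time slot:
  t=0: active resources = [4], total = 4
  t=1: active resources = [4], total = 4
  t=2: active resources = [4, 5], total = 9
  t=3: active resources = [5], total = 5
  t=4: active resources = [5], total = 5
  t=5: active resources = [5, 4], total = 9
  t=6: active resources = [4, 5, 4], total = 13
  t=7: active resources = [4, 5, 5, 4], total = 18
  t=8: active resources = [4, 5, 5], total = 14
  t=9: active resources = [4, 5, 5], total = 14
  t=10: active resources = [4, 5, 5], total = 14
  t=11: active resources = [5], total = 5
Peak resource demand = 18

18


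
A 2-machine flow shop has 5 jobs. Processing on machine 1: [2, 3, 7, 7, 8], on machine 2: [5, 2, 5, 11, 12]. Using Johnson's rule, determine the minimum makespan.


Apply Johnson's rule:
  Group 1 (a <= b): [(1, 2, 5), (4, 7, 11), (5, 8, 12)]
  Group 2 (a > b): [(3, 7, 5), (2, 3, 2)]
Optimal job order: [1, 4, 5, 3, 2]
Schedule:
  Job 1: M1 done at 2, M2 done at 7
  Job 4: M1 done at 9, M2 done at 20
  Job 5: M1 done at 17, M2 done at 32
  Job 3: M1 done at 24, M2 done at 37
  Job 2: M1 done at 27, M2 done at 39
Makespan = 39

39


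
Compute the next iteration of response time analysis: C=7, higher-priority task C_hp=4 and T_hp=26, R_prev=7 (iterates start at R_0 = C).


R_next = C + ceil(R_prev / T_hp) * C_hp
ceil(7 / 26) = ceil(0.2692) = 1
Interference = 1 * 4 = 4
R_next = 7 + 4 = 11

11


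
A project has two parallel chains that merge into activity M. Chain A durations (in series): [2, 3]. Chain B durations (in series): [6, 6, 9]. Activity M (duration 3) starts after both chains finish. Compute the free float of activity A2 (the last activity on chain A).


ES(A2) = sum of predecessors on chain A = 2
EF(A2) = ES + duration = 2 + 3 = 5
Successor of A2 is M. ES(M) = max(sum(A), sum(B)) = max(5, 21) = 21
Free float = ES(successor) - EF(current) = 21 - 5 = 16

16


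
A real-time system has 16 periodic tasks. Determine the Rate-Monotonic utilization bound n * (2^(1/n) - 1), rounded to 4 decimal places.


Compute 2^(1/16) = 1.0442737824
Subtract 1: 1.0442737824 - 1 = 0.0442737824
Multiply by n: 16 * 0.0442737824 = 0.7083805184
Round to 4 dp: 0.7084

0.7084


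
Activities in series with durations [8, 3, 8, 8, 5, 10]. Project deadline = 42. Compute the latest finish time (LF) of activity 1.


LF(activity 1) = deadline - sum of successor durations
Successors: activities 2 through 6 with durations [3, 8, 8, 5, 10]
Sum of successor durations = 34
LF = 42 - 34 = 8

8


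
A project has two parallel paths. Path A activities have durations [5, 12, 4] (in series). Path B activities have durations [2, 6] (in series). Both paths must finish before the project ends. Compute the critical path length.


Path A total = 5 + 12 + 4 = 21
Path B total = 2 + 6 = 8
Critical path = longest path = max(21, 8) = 21

21


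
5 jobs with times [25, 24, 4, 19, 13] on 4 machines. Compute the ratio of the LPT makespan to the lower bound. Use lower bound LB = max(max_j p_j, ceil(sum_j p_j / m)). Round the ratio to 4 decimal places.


LPT order: [25, 24, 19, 13, 4]
Machine loads after assignment: [25, 24, 19, 17]
LPT makespan = 25
Lower bound = max(max_job, ceil(total/4)) = max(25, 22) = 25
Ratio = 25 / 25 = 1.0

1.0


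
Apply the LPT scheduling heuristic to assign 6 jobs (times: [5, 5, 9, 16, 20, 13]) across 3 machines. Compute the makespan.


Sort jobs in decreasing order (LPT): [20, 16, 13, 9, 5, 5]
Assign each job to the least loaded machine:
  Machine 1: jobs [20, 5], load = 25
  Machine 2: jobs [16, 5], load = 21
  Machine 3: jobs [13, 9], load = 22
Makespan = max load = 25

25


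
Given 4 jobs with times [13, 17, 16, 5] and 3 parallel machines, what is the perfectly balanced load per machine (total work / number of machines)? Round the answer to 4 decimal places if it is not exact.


Total processing time = 13 + 17 + 16 + 5 = 51
Number of machines = 3
Ideal balanced load = 51 / 3 = 17.0

17.0


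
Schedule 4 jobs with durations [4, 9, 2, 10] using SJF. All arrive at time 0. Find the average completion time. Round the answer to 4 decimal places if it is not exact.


SJF order (ascending): [2, 4, 9, 10]
Completion times:
  Job 1: burst=2, C=2
  Job 2: burst=4, C=6
  Job 3: burst=9, C=15
  Job 4: burst=10, C=25
Average completion = 48/4 = 12.0

12.0


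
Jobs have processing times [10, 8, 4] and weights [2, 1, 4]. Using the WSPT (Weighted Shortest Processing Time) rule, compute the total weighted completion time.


Compute p/w ratios and sort ascending (WSPT): [(4, 4), (10, 2), (8, 1)]
Compute weighted completion times:
  Job (p=4,w=4): C=4, w*C=4*4=16
  Job (p=10,w=2): C=14, w*C=2*14=28
  Job (p=8,w=1): C=22, w*C=1*22=22
Total weighted completion time = 66

66


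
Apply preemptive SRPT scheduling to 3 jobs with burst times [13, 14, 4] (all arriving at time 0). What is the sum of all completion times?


Since all jobs arrive at t=0, SRPT equals SPT ordering.
SPT order: [4, 13, 14]
Completion times:
  Job 1: p=4, C=4
  Job 2: p=13, C=17
  Job 3: p=14, C=31
Total completion time = 4 + 17 + 31 = 52

52


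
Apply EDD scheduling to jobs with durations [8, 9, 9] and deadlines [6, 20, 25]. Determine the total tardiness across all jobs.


Sort by due date (EDD order): [(8, 6), (9, 20), (9, 25)]
Compute completion times and tardiness:
  Job 1: p=8, d=6, C=8, tardiness=max(0,8-6)=2
  Job 2: p=9, d=20, C=17, tardiness=max(0,17-20)=0
  Job 3: p=9, d=25, C=26, tardiness=max(0,26-25)=1
Total tardiness = 3

3


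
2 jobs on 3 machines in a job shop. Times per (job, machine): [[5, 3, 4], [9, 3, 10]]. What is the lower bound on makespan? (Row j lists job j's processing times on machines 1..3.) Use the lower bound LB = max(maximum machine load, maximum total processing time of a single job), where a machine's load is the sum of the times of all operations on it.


Machine loads:
  Machine 1: 5 + 9 = 14
  Machine 2: 3 + 3 = 6
  Machine 3: 4 + 10 = 14
Max machine load = 14
Job totals:
  Job 1: 12
  Job 2: 22
Max job total = 22
Lower bound = max(14, 22) = 22

22


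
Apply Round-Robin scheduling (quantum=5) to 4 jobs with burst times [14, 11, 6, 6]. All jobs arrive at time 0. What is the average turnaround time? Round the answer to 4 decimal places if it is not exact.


Time quantum = 5
Execution trace:
  J1 runs 5 units, time = 5
  J2 runs 5 units, time = 10
  J3 runs 5 units, time = 15
  J4 runs 5 units, time = 20
  J1 runs 5 units, time = 25
  J2 runs 5 units, time = 30
  J3 runs 1 units, time = 31
  J4 runs 1 units, time = 32
  J1 runs 4 units, time = 36
  J2 runs 1 units, time = 37
Finish times: [36, 37, 31, 32]
Average turnaround = 136/4 = 34.0

34.0


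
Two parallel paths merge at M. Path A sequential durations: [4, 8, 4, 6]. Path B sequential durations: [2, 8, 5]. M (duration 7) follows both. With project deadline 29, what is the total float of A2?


Forward pass: ES(A2) = sum of predecessors on chain A = 4
EF = ES + duration = 4 + 8 = 12
Backward pass: LF(M) = deadline = 29; LS(M) = 29 - 7 = 22
LF(A2) = LS(M) - sum(successors on chain A) = 22 - 10 = 12
LS = LF - duration = 12 - 8 = 4
Total float = LS - ES = 4 - 4 = 0

0


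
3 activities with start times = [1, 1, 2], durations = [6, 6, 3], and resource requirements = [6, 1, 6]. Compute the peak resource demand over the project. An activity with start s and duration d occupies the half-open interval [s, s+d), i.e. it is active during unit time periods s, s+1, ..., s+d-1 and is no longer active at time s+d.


Each activity i is active on [start_i, start_i + duration_i).
Compute total resource usage per time slot:
  t=0: active resources = [], total = 0
  t=1: active resources = [6, 1], total = 7
  t=2: active resources = [6, 1, 6], total = 13
  t=3: active resources = [6, 1, 6], total = 13
  t=4: active resources = [6, 1, 6], total = 13
  t=5: active resources = [6, 1], total = 7
  t=6: active resources = [6, 1], total = 7
Peak resource demand = 13

13


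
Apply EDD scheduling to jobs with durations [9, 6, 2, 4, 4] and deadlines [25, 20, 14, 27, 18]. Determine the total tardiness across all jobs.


Sort by due date (EDD order): [(2, 14), (4, 18), (6, 20), (9, 25), (4, 27)]
Compute completion times and tardiness:
  Job 1: p=2, d=14, C=2, tardiness=max(0,2-14)=0
  Job 2: p=4, d=18, C=6, tardiness=max(0,6-18)=0
  Job 3: p=6, d=20, C=12, tardiness=max(0,12-20)=0
  Job 4: p=9, d=25, C=21, tardiness=max(0,21-25)=0
  Job 5: p=4, d=27, C=25, tardiness=max(0,25-27)=0
Total tardiness = 0

0


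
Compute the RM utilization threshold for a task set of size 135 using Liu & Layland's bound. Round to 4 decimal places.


Compute 2^(1/135) = 1.0051476273
Subtract 1: 1.0051476273 - 1 = 0.0051476273
Multiply by n: 135 * 0.0051476273 = 0.6949296855
Round to 4 dp: 0.6949

0.6949


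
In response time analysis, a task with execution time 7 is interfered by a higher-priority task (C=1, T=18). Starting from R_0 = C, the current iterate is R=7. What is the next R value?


R_next = C + ceil(R_prev / T_hp) * C_hp
ceil(7 / 18) = ceil(0.3889) = 1
Interference = 1 * 1 = 1
R_next = 7 + 1 = 8

8


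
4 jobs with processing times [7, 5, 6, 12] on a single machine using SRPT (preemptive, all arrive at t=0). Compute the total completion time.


Since all jobs arrive at t=0, SRPT equals SPT ordering.
SPT order: [5, 6, 7, 12]
Completion times:
  Job 1: p=5, C=5
  Job 2: p=6, C=11
  Job 3: p=7, C=18
  Job 4: p=12, C=30
Total completion time = 5 + 11 + 18 + 30 = 64

64


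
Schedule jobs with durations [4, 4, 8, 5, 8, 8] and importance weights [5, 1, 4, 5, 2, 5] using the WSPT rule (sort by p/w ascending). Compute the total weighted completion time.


Compute p/w ratios and sort ascending (WSPT): [(4, 5), (5, 5), (8, 5), (8, 4), (4, 1), (8, 2)]
Compute weighted completion times:
  Job (p=4,w=5): C=4, w*C=5*4=20
  Job (p=5,w=5): C=9, w*C=5*9=45
  Job (p=8,w=5): C=17, w*C=5*17=85
  Job (p=8,w=4): C=25, w*C=4*25=100
  Job (p=4,w=1): C=29, w*C=1*29=29
  Job (p=8,w=2): C=37, w*C=2*37=74
Total weighted completion time = 353

353


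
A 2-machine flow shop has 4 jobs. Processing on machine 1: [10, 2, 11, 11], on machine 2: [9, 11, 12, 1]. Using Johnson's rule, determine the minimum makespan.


Apply Johnson's rule:
  Group 1 (a <= b): [(2, 2, 11), (3, 11, 12)]
  Group 2 (a > b): [(1, 10, 9), (4, 11, 1)]
Optimal job order: [2, 3, 1, 4]
Schedule:
  Job 2: M1 done at 2, M2 done at 13
  Job 3: M1 done at 13, M2 done at 25
  Job 1: M1 done at 23, M2 done at 34
  Job 4: M1 done at 34, M2 done at 35
Makespan = 35

35


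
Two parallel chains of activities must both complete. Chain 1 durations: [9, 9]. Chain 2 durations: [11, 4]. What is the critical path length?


Path A total = 9 + 9 = 18
Path B total = 11 + 4 = 15
Critical path = longest path = max(18, 15) = 18

18


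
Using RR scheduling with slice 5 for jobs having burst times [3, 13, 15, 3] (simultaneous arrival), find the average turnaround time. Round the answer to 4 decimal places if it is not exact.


Time quantum = 5
Execution trace:
  J1 runs 3 units, time = 3
  J2 runs 5 units, time = 8
  J3 runs 5 units, time = 13
  J4 runs 3 units, time = 16
  J2 runs 5 units, time = 21
  J3 runs 5 units, time = 26
  J2 runs 3 units, time = 29
  J3 runs 5 units, time = 34
Finish times: [3, 29, 34, 16]
Average turnaround = 82/4 = 20.5

20.5


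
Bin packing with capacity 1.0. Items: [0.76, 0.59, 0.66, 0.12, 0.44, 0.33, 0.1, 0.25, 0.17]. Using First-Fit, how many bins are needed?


Place items sequentially using First-Fit:
  Item 0.76 -> new Bin 1
  Item 0.59 -> new Bin 2
  Item 0.66 -> new Bin 3
  Item 0.12 -> Bin 1 (now 0.88)
  Item 0.44 -> new Bin 4
  Item 0.33 -> Bin 2 (now 0.92)
  Item 0.1 -> Bin 1 (now 0.98)
  Item 0.25 -> Bin 3 (now 0.91)
  Item 0.17 -> Bin 4 (now 0.61)
Total bins used = 4

4


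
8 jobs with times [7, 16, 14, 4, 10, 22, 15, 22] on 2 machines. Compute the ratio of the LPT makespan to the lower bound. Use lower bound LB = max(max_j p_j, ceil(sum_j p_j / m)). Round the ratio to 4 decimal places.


LPT order: [22, 22, 16, 15, 14, 10, 7, 4]
Machine loads after assignment: [55, 55]
LPT makespan = 55
Lower bound = max(max_job, ceil(total/2)) = max(22, 55) = 55
Ratio = 55 / 55 = 1.0

1.0


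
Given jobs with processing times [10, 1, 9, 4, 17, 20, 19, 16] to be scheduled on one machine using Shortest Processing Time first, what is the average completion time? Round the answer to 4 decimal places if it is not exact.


Sort jobs by processing time (SPT order): [1, 4, 9, 10, 16, 17, 19, 20]
Compute completion times sequentially:
  Job 1: processing = 1, completes at 1
  Job 2: processing = 4, completes at 5
  Job 3: processing = 9, completes at 14
  Job 4: processing = 10, completes at 24
  Job 5: processing = 16, completes at 40
  Job 6: processing = 17, completes at 57
  Job 7: processing = 19, completes at 76
  Job 8: processing = 20, completes at 96
Sum of completion times = 313
Average completion time = 313/8 = 39.125

39.125


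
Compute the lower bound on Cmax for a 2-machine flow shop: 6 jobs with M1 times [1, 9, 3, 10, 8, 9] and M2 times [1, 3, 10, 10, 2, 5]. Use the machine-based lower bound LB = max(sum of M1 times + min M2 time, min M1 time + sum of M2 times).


LB1 = sum(M1 times) + min(M2 times) = 40 + 1 = 41
LB2 = min(M1 times) + sum(M2 times) = 1 + 31 = 32
Lower bound = max(LB1, LB2) = max(41, 32) = 41

41
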